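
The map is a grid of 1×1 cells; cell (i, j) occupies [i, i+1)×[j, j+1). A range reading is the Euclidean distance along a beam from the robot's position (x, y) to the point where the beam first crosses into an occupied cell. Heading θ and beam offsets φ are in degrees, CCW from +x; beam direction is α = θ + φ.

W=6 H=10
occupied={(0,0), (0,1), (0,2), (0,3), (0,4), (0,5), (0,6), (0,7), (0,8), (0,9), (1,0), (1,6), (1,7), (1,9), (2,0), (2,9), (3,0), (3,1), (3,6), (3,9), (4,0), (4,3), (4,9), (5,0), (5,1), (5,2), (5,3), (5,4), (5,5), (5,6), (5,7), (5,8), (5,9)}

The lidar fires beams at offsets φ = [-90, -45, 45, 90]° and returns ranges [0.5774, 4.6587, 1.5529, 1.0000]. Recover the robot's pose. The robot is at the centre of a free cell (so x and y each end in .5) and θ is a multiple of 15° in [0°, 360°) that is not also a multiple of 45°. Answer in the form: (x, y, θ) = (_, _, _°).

(x, y, θ) = (2.5, 1.5, 120°)

Enumerate (i+0.5, j+0.5, θ) over the 27 free cells and 16 admissible headings. For each, cast all 4 beams and compare to the given ranges.
  (2.5, 5.5, 150°): beam 1 = 1.0000 ≠ 0.5774 ✗
  (2.5, 8.5, 165°): beam 1 = 0.5176 ≠ 0.5774 ✗
  (4.5, 8.5, 210°): beam 2 = 1.9319 ≠ 4.6587 ✗
  (3.5, 8.5, 150°): beam 2 = 0.5176 ≠ 4.6587 ✗
  …
  (2.5, 1.5, 120°): r_1=0.5774, r_2=4.6587, r_3=1.5529, r_4=1.0000 — all match ✓
Unique over the lattice → pose = (2.5, 1.5, 120°).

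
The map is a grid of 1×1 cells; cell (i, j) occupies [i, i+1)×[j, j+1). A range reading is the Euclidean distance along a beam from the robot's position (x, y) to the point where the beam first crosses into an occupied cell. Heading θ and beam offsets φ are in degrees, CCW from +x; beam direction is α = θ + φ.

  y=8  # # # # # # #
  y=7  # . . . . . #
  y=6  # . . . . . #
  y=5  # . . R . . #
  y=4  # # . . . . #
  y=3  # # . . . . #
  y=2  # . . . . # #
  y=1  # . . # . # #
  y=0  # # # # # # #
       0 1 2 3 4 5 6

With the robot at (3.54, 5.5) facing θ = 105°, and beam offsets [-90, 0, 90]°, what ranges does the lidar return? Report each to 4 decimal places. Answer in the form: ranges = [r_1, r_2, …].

beam 1: φ=-90°, α=15°
  dir = (cos 15°, sin 15°) = (0.9659, 0.2588); from cell (3,5)
  next x-line at t=0.4762, next y-line at t=1.9319; Δt_x=1.0353, Δt_y=3.8637
    x: enter (4,5) at t=0.4762
    x: enter (5,5) at t=1.5115
    y: enter (5,6) at t=1.9319
    x: enter (6,6) at t=2.5468 ← occupied
  → r_1 = 2.5468
beam 2: φ=0°, α=105°
  dir = (cos 105°, sin 105°) = (-0.2588, 0.9659); from cell (3,5)
  next x-line at t=2.0864, next y-line at t=0.5176; Δt_x=3.8637, Δt_y=1.0353
    y: enter (3,6) at t=0.5176
    y: enter (3,7) at t=1.5529
    x: enter (2,7) at t=2.0864
    y: enter (2,8) at t=2.5882 ← occupied
  → r_2 = 2.5882
beam 3: φ=90°, α=195°
  dir = (cos 195°, sin 195°) = (-0.9659, -0.2588); from cell (3,5)
  next x-line at t=0.5590, next y-line at t=1.9319; Δt_x=1.0353, Δt_y=3.8637
    x: enter (2,5) at t=0.5590
    x: enter (1,5) at t=1.5943
    y: enter (1,4) at t=1.9319 ← occupied
  → r_3 = 1.9319

ranges = [2.5468, 2.5882, 1.9319]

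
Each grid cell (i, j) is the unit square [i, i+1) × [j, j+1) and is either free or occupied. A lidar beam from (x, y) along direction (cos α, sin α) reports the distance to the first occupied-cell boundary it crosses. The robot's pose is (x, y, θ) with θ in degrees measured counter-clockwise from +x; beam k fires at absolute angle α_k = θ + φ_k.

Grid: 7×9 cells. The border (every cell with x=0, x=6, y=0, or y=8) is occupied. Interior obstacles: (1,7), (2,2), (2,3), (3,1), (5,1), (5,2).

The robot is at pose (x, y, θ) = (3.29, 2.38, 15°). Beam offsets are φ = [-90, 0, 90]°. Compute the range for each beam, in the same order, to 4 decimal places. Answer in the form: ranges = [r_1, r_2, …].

ranges = [0.3934, 1.7703, 1.1205]

beam 1: φ=-90°, α=285°
  dir = (cos 285°, sin 285°) = (0.2588, -0.9659); from cell (3,2)
  next x-line at t=2.7432, next y-line at t=0.3934; Δt_x=3.8637, Δt_y=1.0353
    y: enter (3,1) at t=0.3934 ← occupied
  → r_1 = 0.3934
beam 2: φ=0°, α=15°
  dir = (cos 15°, sin 15°) = (0.9659, 0.2588); from cell (3,2)
  next x-line at t=0.7350, next y-line at t=2.3955; Δt_x=1.0353, Δt_y=3.8637
    x: enter (4,2) at t=0.7350
    x: enter (5,2) at t=1.7703 ← occupied
  → r_2 = 1.7703
beam 3: φ=90°, α=105°
  dir = (cos 105°, sin 105°) = (-0.2588, 0.9659); from cell (3,2)
  next x-line at t=1.1205, next y-line at t=0.6419; Δt_x=3.8637, Δt_y=1.0353
    y: enter (3,3) at t=0.6419
    x: enter (2,3) at t=1.1205 ← occupied
  → r_3 = 1.1205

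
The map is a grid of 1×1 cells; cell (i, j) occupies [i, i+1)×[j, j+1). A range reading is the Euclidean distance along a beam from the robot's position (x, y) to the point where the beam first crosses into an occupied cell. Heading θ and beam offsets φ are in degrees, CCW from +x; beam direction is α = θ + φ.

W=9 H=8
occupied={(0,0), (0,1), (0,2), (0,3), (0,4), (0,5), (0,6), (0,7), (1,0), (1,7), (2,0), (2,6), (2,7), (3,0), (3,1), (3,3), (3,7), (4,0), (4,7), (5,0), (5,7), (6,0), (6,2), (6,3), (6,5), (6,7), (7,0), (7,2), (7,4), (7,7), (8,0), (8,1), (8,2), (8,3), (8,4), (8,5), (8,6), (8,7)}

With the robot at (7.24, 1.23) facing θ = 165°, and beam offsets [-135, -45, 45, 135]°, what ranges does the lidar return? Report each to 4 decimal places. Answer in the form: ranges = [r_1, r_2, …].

beam 1: φ=-135°, α=30°
  direction (0.8660, 0.5000); cell (7,1); t to first gridline: x 0.8776, y 1.5400 (then +1.1547 / +2.0000)
    (8,1) via x @ 0.8776  # hit
  → r_1 = 0.8776
beam 2: φ=-45°, α=120°
  direction (-0.5000, 0.8660); cell (7,1); t to first gridline: x 0.4800, y 0.8891 (then +2.0000 / +1.1547)
    (6,1) via x @ 0.4800
    (6,2) via y @ 0.8891  # hit
  → r_2 = 0.8891
beam 3: φ=45°, α=210°
  direction (-0.8660, -0.5000); cell (7,1); t to first gridline: x 0.2771, y 0.4600 (then +1.1547 / +2.0000)
    (6,1) via x @ 0.2771
    (6,0) via y @ 0.4600  # hit
  → r_3 = 0.4600
beam 4: φ=135°, α=300°
  direction (0.5000, -0.8660); cell (7,1); t to first gridline: x 1.5200, y 0.2656 (then +2.0000 / +1.1547)
    (7,0) via y @ 0.2656  # hit
  → r_4 = 0.2656

ranges = [0.8776, 0.8891, 0.4600, 0.2656]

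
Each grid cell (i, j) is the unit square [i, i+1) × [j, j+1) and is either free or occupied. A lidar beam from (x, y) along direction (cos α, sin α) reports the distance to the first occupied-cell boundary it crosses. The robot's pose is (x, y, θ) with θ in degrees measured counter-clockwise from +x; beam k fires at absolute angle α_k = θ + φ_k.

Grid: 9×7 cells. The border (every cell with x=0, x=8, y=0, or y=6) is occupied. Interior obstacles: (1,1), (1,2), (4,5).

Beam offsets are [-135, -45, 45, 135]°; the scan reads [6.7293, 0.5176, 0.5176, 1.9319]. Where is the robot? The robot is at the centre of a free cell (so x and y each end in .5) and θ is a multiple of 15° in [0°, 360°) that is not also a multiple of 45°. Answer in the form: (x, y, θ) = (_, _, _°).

(x, y, θ) = (1.5, 5.5, 120°)

Enumerate (i+0.5, j+0.5, θ) over the 32 free cells and 16 admissible headings. For each, cast all 4 beams and compare to the given ranges.
  (2.5, 5.5, 105°): beam 1 = 6.3509 ≠ 6.7293 ✗
  (4.5, 3.5, 30°): beam 1 = 2.5882 ≠ 6.7293 ✗
  (7.5, 4.5, 300°): beam 1 = 2.5882 ≠ 6.7293 ✗
  …
  (1.5, 5.5, 120°): r_1=6.7293, r_2=0.5176, r_3=0.5176, r_4=1.9319 — all match ✓
Only this pose fits every beam.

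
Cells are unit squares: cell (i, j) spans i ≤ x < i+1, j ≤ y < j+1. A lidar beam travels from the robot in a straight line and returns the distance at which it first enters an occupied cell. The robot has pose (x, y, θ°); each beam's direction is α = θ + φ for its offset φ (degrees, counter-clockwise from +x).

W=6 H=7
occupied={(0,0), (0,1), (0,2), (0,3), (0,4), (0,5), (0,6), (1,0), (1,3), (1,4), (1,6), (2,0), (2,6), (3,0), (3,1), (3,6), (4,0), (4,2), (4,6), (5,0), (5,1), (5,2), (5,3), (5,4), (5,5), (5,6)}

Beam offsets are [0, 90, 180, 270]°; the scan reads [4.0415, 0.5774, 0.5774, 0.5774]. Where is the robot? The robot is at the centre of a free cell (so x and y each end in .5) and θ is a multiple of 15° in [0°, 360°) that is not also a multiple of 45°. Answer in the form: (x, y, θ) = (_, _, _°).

(x, y, θ) = (1.5, 5.5, 330°)

The pose lattice has 16·16 = 256 candidates. Test each by forward raycasting.
  (4.5, 1.5, 345°): beam 1 = 0.5176 ≠ 4.0415 ✗
  (3.5, 4.5, 75°): beam 1 = 1.5529 ≠ 4.0415 ✗
  (2.5, 4.5, 300°): beam 1 = 2.8868 ≠ 4.0415 ✗
  (2.5, 3.5, 150°): beam 1 = 0.5774 ≠ 4.0415 ✗
  …
  (1.5, 5.5, 330°): r_1=4.0415, r_2=0.5774, r_3=0.5774, r_4=0.5774 — all match ✓
Unique over the lattice → pose = (1.5, 5.5, 330°).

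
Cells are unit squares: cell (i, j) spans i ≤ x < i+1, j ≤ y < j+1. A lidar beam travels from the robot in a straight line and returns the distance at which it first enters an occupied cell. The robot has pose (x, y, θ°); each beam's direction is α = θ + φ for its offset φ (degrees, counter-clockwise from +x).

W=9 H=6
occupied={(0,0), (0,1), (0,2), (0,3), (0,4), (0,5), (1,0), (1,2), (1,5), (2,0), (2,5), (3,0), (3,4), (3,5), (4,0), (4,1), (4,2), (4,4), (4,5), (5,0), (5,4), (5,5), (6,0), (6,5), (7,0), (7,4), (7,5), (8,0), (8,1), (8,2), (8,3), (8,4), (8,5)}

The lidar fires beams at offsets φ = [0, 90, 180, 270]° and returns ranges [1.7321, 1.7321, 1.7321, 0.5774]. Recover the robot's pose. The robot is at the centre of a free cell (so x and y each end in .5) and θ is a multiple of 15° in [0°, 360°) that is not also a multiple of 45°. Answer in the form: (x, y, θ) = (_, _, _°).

Enumerate (i+0.5, j+0.5, θ) over the 21 free cells and 16 admissible headings. For each, cast all 4 beams and compare to the given ranges.
  (1.5, 3.5, 150°): beam 1 = 0.5774 ≠ 1.7321 ✗
  (6.5, 1.5, 255°): beam 1 = 0.5176 ≠ 1.7321 ✗
  (1.5, 3.5, 15°): beam 1 = 1.9319 ≠ 1.7321 ✗
  …
  (2.5, 2.5, 240°): r_1=1.7321, r_2=1.7321, r_3=1.7321, r_4=0.5774 — all match ✓
Only this pose fits every beam.

(x, y, θ) = (2.5, 2.5, 240°)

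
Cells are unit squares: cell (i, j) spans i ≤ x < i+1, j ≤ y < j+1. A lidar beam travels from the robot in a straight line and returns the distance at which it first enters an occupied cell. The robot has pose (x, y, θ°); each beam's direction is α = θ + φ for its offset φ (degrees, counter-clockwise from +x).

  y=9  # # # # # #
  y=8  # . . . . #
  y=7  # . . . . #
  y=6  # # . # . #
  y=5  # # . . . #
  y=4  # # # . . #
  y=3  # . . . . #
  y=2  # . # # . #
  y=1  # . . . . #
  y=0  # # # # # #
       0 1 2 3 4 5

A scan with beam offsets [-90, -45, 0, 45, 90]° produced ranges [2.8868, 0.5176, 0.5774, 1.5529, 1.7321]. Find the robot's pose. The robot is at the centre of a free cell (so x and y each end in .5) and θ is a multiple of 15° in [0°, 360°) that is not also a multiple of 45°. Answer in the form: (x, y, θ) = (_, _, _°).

(x, y, θ) = (2.5, 3.5, 120°)

Enumerate (i+0.5, j+0.5, θ) over the 25 free cells and 16 admissible headings. For each, cast all 5 beams and compare to the given ranges.
  (4.5, 2.5, 15°): beam 1 = 1.5529 ≠ 2.8868 ✗
  (2.5, 8.5, 150°): beam 1 = 0.5774 ≠ 2.8868 ✗
  (2.5, 6.5, 60°): beam 1 = 0.5774 ≠ 2.8868 ✗
  (2.5, 1.5, 300°): beam 1 = 1.0000 ≠ 2.8868 ✗
  …
  (2.5, 3.5, 120°): r_1=2.8868, r_2=0.5176, r_3=0.5774, r_4=1.5529, r_5=1.7321 — all match ✓
Only this pose fits every beam.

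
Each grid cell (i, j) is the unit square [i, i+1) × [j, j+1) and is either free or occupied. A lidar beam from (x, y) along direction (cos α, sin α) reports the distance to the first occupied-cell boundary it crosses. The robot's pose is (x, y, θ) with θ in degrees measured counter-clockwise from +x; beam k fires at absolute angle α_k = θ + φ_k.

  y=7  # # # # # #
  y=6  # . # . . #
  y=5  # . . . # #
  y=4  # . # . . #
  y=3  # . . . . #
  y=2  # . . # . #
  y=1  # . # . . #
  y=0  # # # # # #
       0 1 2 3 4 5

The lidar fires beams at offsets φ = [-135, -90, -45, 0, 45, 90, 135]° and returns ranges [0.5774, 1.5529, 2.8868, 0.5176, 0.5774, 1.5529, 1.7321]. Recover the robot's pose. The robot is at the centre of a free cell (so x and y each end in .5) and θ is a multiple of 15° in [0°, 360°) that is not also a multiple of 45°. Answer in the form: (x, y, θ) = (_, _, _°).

(x, y, θ) = (2.5, 5.5, 75°)

The pose lattice has 19·16 = 304 candidates. Test each by forward raycasting.
  (3.5, 5.5, 345°): beam 1 = 1.0000 ≠ 0.5774 ✗
  (3.5, 1.5, 255°): beam 2 = 0.5176 ≠ 1.5529 ✗
  (2.5, 3.5, 300°): beam 1 = 1.5529 ≠ 0.5774 ✗
  (2.5, 2.5, 240°): beam 1 = 1.5529 ≠ 0.5774 ✗
  …
  (2.5, 5.5, 75°): r_1=0.5774, r_2=1.5529, r_3=2.8868, r_4=0.5176, r_5=0.5774, r_6=1.5529, r_7=1.7321 — all match ✓
No second candidate reproduces the full scan.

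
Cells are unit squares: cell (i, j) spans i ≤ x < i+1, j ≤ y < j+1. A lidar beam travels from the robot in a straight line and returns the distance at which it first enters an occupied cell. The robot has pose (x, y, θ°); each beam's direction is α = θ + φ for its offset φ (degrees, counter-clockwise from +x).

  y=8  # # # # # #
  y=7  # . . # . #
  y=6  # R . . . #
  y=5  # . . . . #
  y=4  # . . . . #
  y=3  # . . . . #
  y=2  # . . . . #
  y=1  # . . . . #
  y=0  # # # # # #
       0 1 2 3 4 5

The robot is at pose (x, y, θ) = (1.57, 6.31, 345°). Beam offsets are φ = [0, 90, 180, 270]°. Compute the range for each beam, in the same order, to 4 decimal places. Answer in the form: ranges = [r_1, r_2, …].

beam 1: φ=0°, α=345°
  direction (0.9659, -0.2588); cell (1,6); t to first gridline: x 0.4452, y 1.1977 (then +1.0353 / +3.8637)
    (2,6) via x @ 0.4452
    (2,5) via y @ 1.1977
    (3,5) via x @ 1.4804
    (4,5) via x @ 2.5157
    (5,5) via x @ 3.5510  # hit
  → r_1 = 3.5510
beam 2: φ=90°, α=75°
  direction (0.2588, 0.9659); cell (1,6); t to first gridline: x 1.6614, y 0.7143 (then +3.8637 / +1.0353)
    (1,7) via y @ 0.7143
    (2,7) via x @ 1.6614
    (2,8) via y @ 1.7496  # hit
  → r_2 = 1.7496
beam 3: φ=180°, α=165°
  direction (-0.9659, 0.2588); cell (1,6); t to first gridline: x 0.5901, y 2.6660 (then +1.0353 / +3.8637)
    (0,6) via x @ 0.5901  # hit
  → r_3 = 0.5901
beam 4: φ=270°, α=255°
  direction (-0.2588, -0.9659); cell (1,6); t to first gridline: x 2.2023, y 0.3209 (then +3.8637 / +1.0353)
    (1,5) via y @ 0.3209
    (1,4) via y @ 1.3562
    (0,4) via x @ 2.2023  # hit
  → r_4 = 2.2023

ranges = [3.5510, 1.7496, 0.5901, 2.2023]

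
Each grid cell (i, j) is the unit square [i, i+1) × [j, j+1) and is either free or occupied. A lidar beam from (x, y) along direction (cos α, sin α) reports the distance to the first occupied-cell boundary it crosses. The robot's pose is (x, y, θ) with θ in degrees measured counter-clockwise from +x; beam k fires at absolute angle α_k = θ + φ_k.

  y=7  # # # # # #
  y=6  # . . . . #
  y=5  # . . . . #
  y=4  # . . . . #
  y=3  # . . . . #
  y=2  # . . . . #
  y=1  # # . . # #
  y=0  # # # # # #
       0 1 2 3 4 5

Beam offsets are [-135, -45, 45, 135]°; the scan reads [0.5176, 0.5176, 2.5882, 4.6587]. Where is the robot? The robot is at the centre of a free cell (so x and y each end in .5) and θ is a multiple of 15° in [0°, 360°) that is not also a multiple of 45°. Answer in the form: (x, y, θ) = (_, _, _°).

Candidates: 22 free-cell centres × 16 headings = 352 poses. Raycast each; keep the one whose scan matches to 4 dp.
  (1.5, 4.5, 150°): beam 1 = 3.6235 ≠ 0.5176 ✗
  (2.5, 4.5, 195°): beam 1 = 2.8868 ≠ 0.5176 ✗
  (2.5, 1.5, 210°): beam 1 = 5.6940 ≠ 0.5176 ✗
  (4.5, 6.5, 60°): beam 1 = 1.9319 ≠ 0.5176 ✗
  …
  (1.5, 2.5, 300°): r_1=0.5176, r_2=0.5176, r_3=2.5882, r_4=4.6587 — all match ✓
Only this pose fits every beam.

(x, y, θ) = (1.5, 2.5, 300°)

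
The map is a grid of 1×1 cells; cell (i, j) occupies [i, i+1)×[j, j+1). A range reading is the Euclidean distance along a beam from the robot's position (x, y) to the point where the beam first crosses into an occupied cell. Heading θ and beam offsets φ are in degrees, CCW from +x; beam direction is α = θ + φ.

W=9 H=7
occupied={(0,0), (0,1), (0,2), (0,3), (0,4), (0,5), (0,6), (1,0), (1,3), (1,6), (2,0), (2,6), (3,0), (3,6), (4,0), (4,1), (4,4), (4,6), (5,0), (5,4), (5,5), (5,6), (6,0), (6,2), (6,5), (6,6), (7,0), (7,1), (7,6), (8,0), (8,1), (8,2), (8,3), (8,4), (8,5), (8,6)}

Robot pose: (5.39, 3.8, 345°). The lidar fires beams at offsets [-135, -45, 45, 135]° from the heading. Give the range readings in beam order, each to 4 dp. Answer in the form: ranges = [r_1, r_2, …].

ranges = [5.0691, 1.2200, 0.4000, 0.2309]

beam 1: φ=-135°, α=210°
  d=(-0.8660,-0.5000)  start (5,3)  tX=0.4503 tY=1.6000  stride 1/|dx|=1.1547 1/|dy|=2.0000
    cross x-line → (4,3), t=0.4503
    cross y-line → (4,2), t=1.6000
    cross x-line → (3,2), t=1.6050
    cross x-line → (2,2), t=2.7597
    cross y-line → (2,1), t=3.6000
    cross x-line → (1,1), t=3.9144
    cross x-line → (0,1), t=5.0691 (wall)
  → r_1 = 5.0691
beam 2: φ=-45°, α=300°
  d=(0.5000,-0.8660)  start (5,3)  tX=1.2200 tY=0.9238  stride 1/|dx|=2.0000 1/|dy|=1.1547
    cross y-line → (5,2), t=0.9238
    cross x-line → (6,2), t=1.2200 (wall)
  → r_2 = 1.2200
beam 3: φ=45°, α=30°
  d=(0.8660,0.5000)  start (5,3)  tX=0.7044 tY=0.4000  stride 1/|dx|=1.1547 1/|dy|=2.0000
    cross y-line → (5,4), t=0.4000 (wall)
  → r_3 = 0.4000
beam 4: φ=135°, α=120°
  d=(-0.5000,0.8660)  start (5,3)  tX=0.7800 tY=0.2309  stride 1/|dx|=2.0000 1/|dy|=1.1547
    cross y-line → (5,4), t=0.2309 (wall)
  → r_4 = 0.2309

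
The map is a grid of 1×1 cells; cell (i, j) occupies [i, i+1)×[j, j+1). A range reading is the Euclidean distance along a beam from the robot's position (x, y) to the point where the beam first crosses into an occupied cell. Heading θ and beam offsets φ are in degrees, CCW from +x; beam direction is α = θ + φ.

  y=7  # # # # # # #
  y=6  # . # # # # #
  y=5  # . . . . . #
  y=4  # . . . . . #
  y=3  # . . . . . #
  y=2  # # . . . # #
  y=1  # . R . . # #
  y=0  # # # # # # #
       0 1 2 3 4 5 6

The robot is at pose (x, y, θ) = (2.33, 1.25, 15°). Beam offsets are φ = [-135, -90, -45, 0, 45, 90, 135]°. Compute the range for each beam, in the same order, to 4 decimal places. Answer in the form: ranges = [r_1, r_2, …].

ranges = [0.2887, 0.2588, 0.5000, 2.7642, 5.4848, 1.2750, 1.5000]

beam 1: φ=-135°, α=240°
  d=(-0.5000,-0.8660)  start (2,1)  tX=0.6600 tY=0.2887  stride 1/|dx|=2.0000 1/|dy|=1.1547
    cross y-line → (2,0), t=0.2887 (wall)
  → r_1 = 0.2887
beam 2: φ=-90°, α=285°
  d=(0.2588,-0.9659)  start (2,1)  tX=2.5887 tY=0.2588  stride 1/|dx|=3.8637 1/|dy|=1.0353
    cross y-line → (2,0), t=0.2588 (wall)
  → r_2 = 0.2588
beam 3: φ=-45°, α=330°
  d=(0.8660,-0.5000)  start (2,1)  tX=0.7736 tY=0.5000  stride 1/|dx|=1.1547 1/|dy|=2.0000
    cross y-line → (2,0), t=0.5000 (wall)
  → r_3 = 0.5000
beam 4: φ=0°, α=15°
  d=(0.9659,0.2588)  start (2,1)  tX=0.6936 tY=2.8978  stride 1/|dx|=1.0353 1/|dy|=3.8637
    cross x-line → (3,1), t=0.6936
    cross x-line → (4,1), t=1.7289
    cross x-line → (5,1), t=2.7642 (wall)
  → r_4 = 2.7642
beam 5: φ=45°, α=60°
  d=(0.5000,0.8660)  start (2,1)  tX=1.3400 tY=0.8660  stride 1/|dx|=2.0000 1/|dy|=1.1547
    cross y-line → (2,2), t=0.8660
    cross x-line → (3,2), t=1.3400
    cross y-line → (3,3), t=2.0207
    cross y-line → (3,4), t=3.1754
    cross x-line → (4,4), t=3.3400
    cross y-line → (4,5), t=4.3301
    cross x-line → (5,5), t=5.3400
    cross y-line → (5,6), t=5.4848 (wall)
  → r_5 = 5.4848
beam 6: φ=90°, α=105°
  d=(-0.2588,0.9659)  start (2,1)  tX=1.2750 tY=0.7765  stride 1/|dx|=3.8637 1/|dy|=1.0353
    cross y-line → (2,2), t=0.7765
    cross x-line → (1,2), t=1.2750 (wall)
  → r_6 = 1.2750
beam 7: φ=135°, α=150°
  d=(-0.8660,0.5000)  start (2,1)  tX=0.3811 tY=1.5000  stride 1/|dx|=1.1547 1/|dy|=2.0000
    cross x-line → (1,1), t=0.3811
    cross y-line → (1,2), t=1.5000 (wall)
  → r_7 = 1.5000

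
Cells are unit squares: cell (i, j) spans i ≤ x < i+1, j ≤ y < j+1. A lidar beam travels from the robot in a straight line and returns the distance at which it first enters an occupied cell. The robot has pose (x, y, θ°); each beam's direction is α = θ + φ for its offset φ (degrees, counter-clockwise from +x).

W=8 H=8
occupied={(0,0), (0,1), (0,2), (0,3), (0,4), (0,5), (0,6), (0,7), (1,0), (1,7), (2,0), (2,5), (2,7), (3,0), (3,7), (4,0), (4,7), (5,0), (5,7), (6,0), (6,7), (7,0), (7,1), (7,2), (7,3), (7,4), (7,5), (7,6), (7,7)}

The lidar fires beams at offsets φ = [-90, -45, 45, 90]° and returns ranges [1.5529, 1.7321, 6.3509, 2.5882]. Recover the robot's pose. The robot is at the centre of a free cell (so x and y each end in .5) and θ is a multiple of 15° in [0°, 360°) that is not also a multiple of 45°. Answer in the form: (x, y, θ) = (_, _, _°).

(x, y, θ) = (1.5, 2.5, 345°)

Candidates: 35 free-cell centres × 16 headings = 560 poses. Raycast each; keep the one whose scan matches to 4 dp.
  (4.5, 3.5, 255°): beam 1 = 3.6235 ≠ 1.5529 ✗
  (4.5, 6.5, 240°): beam 1 = 1.0000 ≠ 1.5529 ✗
  (3.5, 5.5, 210°): beam 1 = 1.7321 ≠ 1.5529 ✗
  (5.5, 6.5, 240°): beam 1 = 1.0000 ≠ 1.5529 ✗
  (6.5, 3.5, 15°): beam 1 = 1.9319 ≠ 1.5529 ✗
  …
  (1.5, 2.5, 345°): r_1=1.5529, r_2=1.7321, r_3=6.3509, r_4=2.5882 — all match ✓
Only this pose fits every beam.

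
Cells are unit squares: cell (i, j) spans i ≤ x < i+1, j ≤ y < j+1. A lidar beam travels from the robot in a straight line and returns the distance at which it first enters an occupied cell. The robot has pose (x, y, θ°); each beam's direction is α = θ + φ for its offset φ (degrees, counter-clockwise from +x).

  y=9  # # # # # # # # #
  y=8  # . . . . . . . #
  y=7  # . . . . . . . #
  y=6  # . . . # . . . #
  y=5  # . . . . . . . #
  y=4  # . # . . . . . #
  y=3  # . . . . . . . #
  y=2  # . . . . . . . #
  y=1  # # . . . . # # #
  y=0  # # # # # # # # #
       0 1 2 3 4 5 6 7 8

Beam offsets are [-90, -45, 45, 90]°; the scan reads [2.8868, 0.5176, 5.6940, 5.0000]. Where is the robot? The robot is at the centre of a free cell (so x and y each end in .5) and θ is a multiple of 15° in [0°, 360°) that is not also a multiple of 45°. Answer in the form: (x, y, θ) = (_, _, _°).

(x, y, θ) = (5.5, 6.5, 210°)

The pose lattice has 51·16 = 816 candidates. Test each by forward raycasting.
  (1.5, 8.5, 345°): beam 1 = 1.9319 ≠ 2.8868 ✗
  (2.5, 6.5, 30°): beam 1 = 6.3509 ≠ 2.8868 ✗
  (6.5, 6.5, 345°): beam 1 = 5.6940 ≠ 2.8868 ✗
  (1.5, 8.5, 75°): beam 1 = 6.7293 ≠ 2.8868 ✗
  …
  (5.5, 6.5, 210°): r_1=2.8868, r_2=0.5176, r_3=5.6940, r_4=5.0000 — all match ✓
Unique over the lattice → pose = (5.5, 6.5, 210°).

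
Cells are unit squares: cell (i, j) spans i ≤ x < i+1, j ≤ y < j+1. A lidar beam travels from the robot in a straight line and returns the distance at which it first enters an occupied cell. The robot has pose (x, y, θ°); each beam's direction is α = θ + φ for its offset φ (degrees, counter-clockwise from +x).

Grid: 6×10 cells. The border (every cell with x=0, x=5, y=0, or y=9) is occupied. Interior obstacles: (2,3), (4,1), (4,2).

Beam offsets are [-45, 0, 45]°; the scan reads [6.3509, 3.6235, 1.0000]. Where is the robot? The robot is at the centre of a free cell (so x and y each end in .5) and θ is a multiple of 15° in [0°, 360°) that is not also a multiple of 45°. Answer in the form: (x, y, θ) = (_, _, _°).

(x, y, θ) = (1.5, 8.5, 345°)

The pose lattice has 29·16 = 464 candidates. Test each by forward raycasting.
  (3.5, 5.5, 240°): beam 1 = 2.5882 ≠ 6.3509 ✗
  (4.5, 3.5, 240°): beam 1 = 1.5529 ≠ 6.3509 ✗
  (2.5, 1.5, 150°): beam 1 = 1.5529 ≠ 6.3509 ✗
  (4.5, 3.5, 120°): beam 1 = 1.9319 ≠ 6.3509 ✗
  (3.5, 5.5, 105°): beam 1 = 3.0000 ≠ 6.3509 ✗
  …
  (1.5, 8.5, 345°): r_1=6.3509, r_2=3.6235, r_3=1.0000 — all match ✓
Unique over the lattice → pose = (1.5, 8.5, 345°).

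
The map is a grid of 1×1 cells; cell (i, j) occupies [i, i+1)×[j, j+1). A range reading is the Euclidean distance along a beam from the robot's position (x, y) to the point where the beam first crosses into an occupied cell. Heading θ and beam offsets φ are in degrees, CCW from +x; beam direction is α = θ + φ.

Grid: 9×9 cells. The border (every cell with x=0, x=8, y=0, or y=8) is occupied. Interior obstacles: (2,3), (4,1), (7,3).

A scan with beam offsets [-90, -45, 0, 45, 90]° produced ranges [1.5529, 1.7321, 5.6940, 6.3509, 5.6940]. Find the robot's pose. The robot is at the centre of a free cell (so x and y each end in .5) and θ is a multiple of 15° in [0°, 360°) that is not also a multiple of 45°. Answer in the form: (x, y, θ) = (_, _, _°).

The pose lattice has 46·16 = 736 candidates. Test each by forward raycasting.
  (5.5, 2.5, 105°): beam 1 = 1.9319 ≠ 1.5529 ✗
  (2.5, 2.5, 300°): beam 1 = 1.7321 ≠ 1.5529 ✗
  (6.5, 1.5, 240°): beam 1 = 4.0415 ≠ 1.5529 ✗
  (6.5, 6.5, 345°): beam 1 = 5.6940 ≠ 1.5529 ✗
  (5.5, 6.5, 240°): beam 1 = 3.0000 ≠ 1.5529 ✗
  …
  (2.5, 6.5, 255°): r_1=1.5529, r_2=1.7321, r_3=5.6940, r_4=6.3509, r_5=5.6940 — all match ✓
No second candidate reproduces the full scan.

(x, y, θ) = (2.5, 6.5, 255°)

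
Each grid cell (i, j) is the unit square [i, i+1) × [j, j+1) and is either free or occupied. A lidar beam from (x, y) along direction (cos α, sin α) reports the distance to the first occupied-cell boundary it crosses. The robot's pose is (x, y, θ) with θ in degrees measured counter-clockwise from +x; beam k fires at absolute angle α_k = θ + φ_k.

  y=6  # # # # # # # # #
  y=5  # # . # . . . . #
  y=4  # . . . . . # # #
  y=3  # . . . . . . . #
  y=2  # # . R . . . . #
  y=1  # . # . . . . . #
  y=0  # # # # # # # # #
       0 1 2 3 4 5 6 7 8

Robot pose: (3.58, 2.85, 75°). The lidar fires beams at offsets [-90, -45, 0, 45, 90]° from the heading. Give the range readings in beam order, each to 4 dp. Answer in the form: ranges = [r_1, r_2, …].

beam 1: φ=-90°, α=345°
  d=(0.9659,-0.2588)  start (3,2)  tX=0.4348 tY=3.2841  stride 1/|dx|=1.0353 1/|dy|=3.8637
    cross x-line → (4,2), t=0.4348
    cross x-line → (5,2), t=1.4701
    cross x-line → (6,2), t=2.5054
    cross y-line → (6,1), t=3.2841
    cross x-line → (7,1), t=3.5406
    cross x-line → (8,1), t=4.5759 (wall)
  → r_1 = 4.5759
beam 2: φ=-45°, α=30°
  d=(0.8660,0.5000)  start (3,2)  tX=0.4850 tY=0.3000  stride 1/|dx|=1.1547 1/|dy|=2.0000
    cross y-line → (3,3), t=0.3000
    cross x-line → (4,3), t=0.4850
    cross x-line → (5,3), t=1.6397
    cross y-line → (5,4), t=2.3000
    cross x-line → (6,4), t=2.7944 (wall)
  → r_2 = 2.7944
beam 3: φ=0°, α=75°
  d=(0.2588,0.9659)  start (3,2)  tX=1.6228 tY=0.1553  stride 1/|dx|=3.8637 1/|dy|=1.0353
    cross y-line → (3,3), t=0.1553
    cross y-line → (3,4), t=1.1906
    cross x-line → (4,4), t=1.6228
    cross y-line → (4,5), t=2.2258
    cross y-line → (4,6), t=3.2611 (wall)
  → r_3 = 3.2611
beam 4: φ=45°, α=120°
  d=(-0.5000,0.8660)  start (3,2)  tX=1.1600 tY=0.1732  stride 1/|dx|=2.0000 1/|dy|=1.1547
    cross y-line → (3,3), t=0.1732
    cross x-line → (2,3), t=1.1600
    cross y-line → (2,4), t=1.3279
    cross y-line → (2,5), t=2.4826
    cross x-line → (1,5), t=3.1600 (wall)
  → r_4 = 3.1600
beam 5: φ=90°, α=165°
  d=(-0.9659,0.2588)  start (3,2)  tX=0.6005 tY=0.5796  stride 1/|dx|=1.0353 1/|dy|=3.8637
    cross y-line → (3,3), t=0.5796
    cross x-line → (2,3), t=0.6005
    cross x-line → (1,3), t=1.6357
    cross x-line → (0,3), t=2.6710 (wall)
  → r_5 = 2.6710

ranges = [4.5759, 2.7944, 3.2611, 3.1600, 2.6710]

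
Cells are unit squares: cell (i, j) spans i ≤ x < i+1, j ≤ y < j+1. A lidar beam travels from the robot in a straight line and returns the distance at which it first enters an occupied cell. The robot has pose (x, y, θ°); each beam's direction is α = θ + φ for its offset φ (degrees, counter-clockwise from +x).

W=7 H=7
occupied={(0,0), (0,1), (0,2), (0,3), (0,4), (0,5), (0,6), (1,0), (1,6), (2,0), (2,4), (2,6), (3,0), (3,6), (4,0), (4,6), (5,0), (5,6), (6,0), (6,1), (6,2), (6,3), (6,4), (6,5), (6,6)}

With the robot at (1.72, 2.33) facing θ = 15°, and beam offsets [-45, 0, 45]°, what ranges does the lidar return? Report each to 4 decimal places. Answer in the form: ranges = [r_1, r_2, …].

beam 1: φ=-45°, α=330°
  d=(0.8660,-0.5000)  start (1,2)  tX=0.3233 tY=0.6600  stride 1/|dx|=1.1547 1/|dy|=2.0000
    cross x-line → (2,2), t=0.3233
    cross y-line → (2,1), t=0.6600
    cross x-line → (3,1), t=1.4780
    cross x-line → (4,1), t=2.6327
    cross y-line → (4,0), t=2.6600 (wall)
  → r_1 = 2.6600
beam 2: φ=0°, α=15°
  d=(0.9659,0.2588)  start (1,2)  tX=0.2899 tY=2.5887  stride 1/|dx|=1.0353 1/|dy|=3.8637
    cross x-line → (2,2), t=0.2899
    cross x-line → (3,2), t=1.3252
    cross x-line → (4,2), t=2.3604
    cross y-line → (4,3), t=2.5887
    cross x-line → (5,3), t=3.3957
    cross x-line → (6,3), t=4.4310 (wall)
  → r_2 = 4.4310
beam 3: φ=45°, α=60°
  d=(0.5000,0.8660)  start (1,2)  tX=0.5600 tY=0.7736  stride 1/|dx|=2.0000 1/|dy|=1.1547
    cross x-line → (2,2), t=0.5600
    cross y-line → (2,3), t=0.7736
    cross y-line → (2,4), t=1.9283 (wall)
  → r_3 = 1.9283

ranges = [2.6600, 4.4310, 1.9283]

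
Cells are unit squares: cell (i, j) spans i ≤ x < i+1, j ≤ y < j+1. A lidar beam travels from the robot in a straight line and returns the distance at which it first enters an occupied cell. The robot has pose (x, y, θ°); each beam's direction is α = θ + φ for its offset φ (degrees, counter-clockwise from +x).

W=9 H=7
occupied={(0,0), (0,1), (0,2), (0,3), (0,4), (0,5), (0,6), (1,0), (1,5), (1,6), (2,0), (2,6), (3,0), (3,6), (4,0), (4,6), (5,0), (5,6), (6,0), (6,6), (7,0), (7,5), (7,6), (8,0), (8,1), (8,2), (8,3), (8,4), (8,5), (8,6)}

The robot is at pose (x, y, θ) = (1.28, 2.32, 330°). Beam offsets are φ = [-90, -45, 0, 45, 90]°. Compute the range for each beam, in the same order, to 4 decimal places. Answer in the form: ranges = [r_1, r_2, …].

beam 1: φ=-90°, α=240°
  cosα=-0.5000 sinα=-0.8660 | (1,2) | tMaxX 0.5600 tMaxY 0.3695 | tΔX 2.0000 tΔY 1.1547
    t=0.3695 [y] (1,1)
    t=0.5600 [x] (0,1) — stop
  → r_1 = 0.5600
beam 2: φ=-45°, α=285°
  cosα=0.2588 sinα=-0.9659 | (1,2) | tMaxX 2.7819 tMaxY 0.3313 | tΔX 3.8637 tΔY 1.0353
    t=0.3313 [y] (1,1)
    t=1.3666 [y] (1,0) — stop
  → r_2 = 1.3666
beam 3: φ=0°, α=330°
  cosα=0.8660 sinα=-0.5000 | (1,2) | tMaxX 0.8314 tMaxY 0.6400 | tΔX 1.1547 tΔY 2.0000
    t=0.6400 [y] (1,1)
    t=0.8314 [x] (2,1)
    t=1.9861 [x] (3,1)
    t=2.6400 [y] (3,0) — stop
  → r_3 = 2.6400
beam 4: φ=45°, α=15°
  cosα=0.9659 sinα=0.2588 | (1,2) | tMaxX 0.7454 tMaxY 2.6273 | tΔX 1.0353 tΔY 3.8637
    t=0.7454 [x] (2,2)
    t=1.7807 [x] (3,2)
    t=2.6273 [y] (3,3)
    t=2.8160 [x] (4,3)
    t=3.8512 [x] (5,3)
    t=4.8865 [x] (6,3)
    t=5.9218 [x] (7,3)
    t=6.4910 [y] (7,4)
    t=6.9571 [x] (8,4) — stop
  → r_4 = 6.9571
beam 5: φ=90°, α=60°
  cosα=0.5000 sinα=0.8660 | (1,2) | tMaxX 1.4400 tMaxY 0.7852 | tΔX 2.0000 tΔY 1.1547
    t=0.7852 [y] (1,3)
    t=1.4400 [x] (2,3)
    t=1.9399 [y] (2,4)
    t=3.0946 [y] (2,5)
    t=3.4400 [x] (3,5)
    t=4.2493 [y] (3,6) — stop
  → r_5 = 4.2493

ranges = [0.5600, 1.3666, 2.6400, 6.9571, 4.2493]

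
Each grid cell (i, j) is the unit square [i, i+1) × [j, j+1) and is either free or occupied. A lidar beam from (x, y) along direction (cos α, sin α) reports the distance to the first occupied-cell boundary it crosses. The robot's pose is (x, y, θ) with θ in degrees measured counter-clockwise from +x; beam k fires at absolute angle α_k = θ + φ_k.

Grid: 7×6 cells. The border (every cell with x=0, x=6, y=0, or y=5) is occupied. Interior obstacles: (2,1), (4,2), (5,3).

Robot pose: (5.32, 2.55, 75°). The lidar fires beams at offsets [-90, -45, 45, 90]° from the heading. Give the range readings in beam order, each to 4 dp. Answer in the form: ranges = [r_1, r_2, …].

ranges = [0.7040, 0.7852, 0.5196, 0.3313]

beam 1: φ=-90°, α=345°
  direction (0.9659, -0.2588); cell (5,2); t to first gridline: x 0.7040, y 2.1250 (then +1.0353 / +3.8637)
    (6,2) via x @ 0.7040  # hit
  → r_1 = 0.7040
beam 2: φ=-45°, α=30°
  direction (0.8660, 0.5000); cell (5,2); t to first gridline: x 0.7852, y 0.9000 (then +1.1547 / +2.0000)
    (6,2) via x @ 0.7852  # hit
  → r_2 = 0.7852
beam 3: φ=45°, α=120°
  direction (-0.5000, 0.8660); cell (5,2); t to first gridline: x 0.6400, y 0.5196 (then +2.0000 / +1.1547)
    (5,3) via y @ 0.5196  # hit
  → r_3 = 0.5196
beam 4: φ=90°, α=165°
  direction (-0.9659, 0.2588); cell (5,2); t to first gridline: x 0.3313, y 1.7387 (then +1.0353 / +3.8637)
    (4,2) via x @ 0.3313  # hit
  → r_4 = 0.3313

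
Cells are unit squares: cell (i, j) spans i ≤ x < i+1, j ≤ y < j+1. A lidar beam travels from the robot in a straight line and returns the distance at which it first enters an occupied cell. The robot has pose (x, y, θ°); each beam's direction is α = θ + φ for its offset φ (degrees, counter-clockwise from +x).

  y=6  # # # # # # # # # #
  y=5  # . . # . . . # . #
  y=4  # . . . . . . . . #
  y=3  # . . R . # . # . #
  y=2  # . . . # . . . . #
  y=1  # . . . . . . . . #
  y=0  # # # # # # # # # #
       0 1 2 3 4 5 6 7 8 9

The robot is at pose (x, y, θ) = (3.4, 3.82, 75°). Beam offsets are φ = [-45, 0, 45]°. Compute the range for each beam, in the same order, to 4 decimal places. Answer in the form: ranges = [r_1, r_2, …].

ranges = [4.1569, 1.2216, 2.5172]

beam 1: φ=-45°, α=30°
  dir = (cos 30°, sin 30°) = (0.8660, 0.5000); from cell (3,3)
  next x-line at t=0.6928, next y-line at t=0.3600; Δt_x=1.1547, Δt_y=2.0000
    y: enter (3,4) at t=0.3600
    x: enter (4,4) at t=0.6928
    x: enter (5,4) at t=1.8475
    y: enter (5,5) at t=2.3600
    x: enter (6,5) at t=3.0022
    x: enter (7,5) at t=4.1569 ← occupied
  → r_1 = 4.1569
beam 2: φ=0°, α=75°
  dir = (cos 75°, sin 75°) = (0.2588, 0.9659); from cell (3,3)
  next x-line at t=2.3182, next y-line at t=0.1863; Δt_x=3.8637, Δt_y=1.0353
    y: enter (3,4) at t=0.1863
    y: enter (3,5) at t=1.2216 ← occupied
  → r_2 = 1.2216
beam 3: φ=45°, α=120°
  dir = (cos 120°, sin 120°) = (-0.5000, 0.8660); from cell (3,3)
  next x-line at t=0.8000, next y-line at t=0.2078; Δt_x=2.0000, Δt_y=1.1547
    y: enter (3,4) at t=0.2078
    x: enter (2,4) at t=0.8000
    y: enter (2,5) at t=1.3625
    y: enter (2,6) at t=2.5172 ← occupied
  → r_3 = 2.5172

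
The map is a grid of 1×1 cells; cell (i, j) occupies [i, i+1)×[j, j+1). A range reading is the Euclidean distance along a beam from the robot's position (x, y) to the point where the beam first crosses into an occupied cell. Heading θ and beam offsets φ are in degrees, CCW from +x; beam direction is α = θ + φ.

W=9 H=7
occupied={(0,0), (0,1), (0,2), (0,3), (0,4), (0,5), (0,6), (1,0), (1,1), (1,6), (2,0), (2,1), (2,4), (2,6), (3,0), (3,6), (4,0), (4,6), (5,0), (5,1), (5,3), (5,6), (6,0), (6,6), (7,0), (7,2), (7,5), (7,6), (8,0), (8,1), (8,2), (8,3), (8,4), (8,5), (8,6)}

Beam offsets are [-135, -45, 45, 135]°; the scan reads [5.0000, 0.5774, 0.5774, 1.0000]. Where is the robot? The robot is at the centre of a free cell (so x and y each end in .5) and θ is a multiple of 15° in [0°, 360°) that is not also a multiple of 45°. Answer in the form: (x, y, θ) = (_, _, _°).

(x, y, θ) = (7.5, 3.5, 285°)

Candidates: 28 free-cell centres × 16 headings = 448 poses. Raycast each; keep the one whose scan matches to 4 dp.
  (7.5, 4.5, 60°): beam 1 = 1.5529 ≠ 5.0000 ✗
  (2.5, 5.5, 105°): beam 1 = 3.0000 ≠ 5.0000 ✗
  (4.5, 5.5, 240°): beam 1 = 0.5176 ≠ 5.0000 ✗
  (1.5, 2.5, 30°): beam 1 = 0.5176 ≠ 5.0000 ✗
  (5.5, 2.5, 240°): beam 1 = 0.5176 ≠ 5.0000 ✗
  …
  (7.5, 3.5, 285°): r_1=5.0000, r_2=0.5774, r_3=0.5774, r_4=1.0000 — all match ✓
No second candidate reproduces the full scan.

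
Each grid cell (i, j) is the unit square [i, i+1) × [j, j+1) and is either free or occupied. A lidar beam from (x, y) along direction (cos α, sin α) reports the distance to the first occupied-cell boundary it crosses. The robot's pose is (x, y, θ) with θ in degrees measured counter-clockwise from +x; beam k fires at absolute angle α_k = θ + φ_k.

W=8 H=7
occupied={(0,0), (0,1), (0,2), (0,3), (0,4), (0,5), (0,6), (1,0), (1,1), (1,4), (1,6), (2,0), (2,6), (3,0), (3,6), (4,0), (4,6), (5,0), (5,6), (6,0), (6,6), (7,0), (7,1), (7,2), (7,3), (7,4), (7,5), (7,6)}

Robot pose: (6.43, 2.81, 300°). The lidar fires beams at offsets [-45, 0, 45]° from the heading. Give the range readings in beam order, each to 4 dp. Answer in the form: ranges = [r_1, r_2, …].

ranges = [1.8738, 1.1400, 0.5901]

beam 1: φ=-45°, α=255°
  direction (-0.2588, -0.9659); cell (6,2); t to first gridline: x 1.6614, y 0.8386 (then +3.8637 / +1.0353)
    (6,1) via y @ 0.8386
    (5,1) via x @ 1.6614
    (5,0) via y @ 1.8738  # hit
  → r_1 = 1.8738
beam 2: φ=0°, α=300°
  direction (0.5000, -0.8660); cell (6,2); t to first gridline: x 1.1400, y 0.9353 (then +2.0000 / +1.1547)
    (6,1) via y @ 0.9353
    (7,1) via x @ 1.1400  # hit
  → r_2 = 1.1400
beam 3: φ=45°, α=345°
  direction (0.9659, -0.2588); cell (6,2); t to first gridline: x 0.5901, y 3.1296 (then +1.0353 / +3.8637)
    (7,2) via x @ 0.5901  # hit
  → r_3 = 0.5901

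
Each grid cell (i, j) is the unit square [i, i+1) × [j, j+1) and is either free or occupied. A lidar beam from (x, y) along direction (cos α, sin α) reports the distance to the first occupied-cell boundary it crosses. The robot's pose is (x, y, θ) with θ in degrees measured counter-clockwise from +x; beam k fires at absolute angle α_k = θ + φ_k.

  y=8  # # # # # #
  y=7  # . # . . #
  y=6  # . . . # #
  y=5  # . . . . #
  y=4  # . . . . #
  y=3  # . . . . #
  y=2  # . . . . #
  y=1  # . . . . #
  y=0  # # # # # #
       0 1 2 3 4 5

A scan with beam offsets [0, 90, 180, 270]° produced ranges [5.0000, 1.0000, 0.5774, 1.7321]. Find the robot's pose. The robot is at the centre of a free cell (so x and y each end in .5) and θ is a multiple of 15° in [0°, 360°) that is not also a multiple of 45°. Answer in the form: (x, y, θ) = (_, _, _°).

(x, y, θ) = (3.5, 1.5, 120°)

The pose lattice has 26·16 = 416 candidates. Test each by forward raycasting.
  (3.5, 7.5, 345°): beam 1 = 1.5529 ≠ 5.0000 ✗
  (2.5, 4.5, 150°): beam 1 = 1.7321 ≠ 5.0000 ✗
  (3.5, 3.5, 330°): beam 1 = 1.7321 ≠ 5.0000 ✗
  (1.5, 4.5, 195°): beam 1 = 0.5176 ≠ 5.0000 ✗
  …
  (3.5, 1.5, 120°): r_1=5.0000, r_2=1.0000, r_3=0.5774, r_4=1.7321 — all match ✓
No second candidate reproduces the full scan.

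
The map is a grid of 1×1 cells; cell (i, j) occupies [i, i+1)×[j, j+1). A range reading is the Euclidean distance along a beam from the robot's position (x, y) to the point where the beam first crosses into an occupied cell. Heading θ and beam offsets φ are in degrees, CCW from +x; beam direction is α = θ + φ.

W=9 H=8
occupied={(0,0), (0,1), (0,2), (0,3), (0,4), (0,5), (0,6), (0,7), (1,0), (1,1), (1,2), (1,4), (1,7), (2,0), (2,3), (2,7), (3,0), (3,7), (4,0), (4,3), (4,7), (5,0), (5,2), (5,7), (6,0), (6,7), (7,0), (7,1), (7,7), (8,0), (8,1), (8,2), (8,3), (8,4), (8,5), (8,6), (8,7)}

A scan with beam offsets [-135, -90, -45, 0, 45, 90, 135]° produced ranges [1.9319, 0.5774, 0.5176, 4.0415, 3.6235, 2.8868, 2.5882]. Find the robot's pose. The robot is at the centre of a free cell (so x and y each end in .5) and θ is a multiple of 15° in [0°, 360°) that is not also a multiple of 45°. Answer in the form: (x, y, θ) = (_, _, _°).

Candidates: 35 free-cell centres × 16 headings = 560 poses. Raycast each; keep the one whose scan matches to 4 dp.
  (2.5, 2.5, 210°): beam 1 = 0.5176 ≠ 1.9319 ✗
  (6.5, 2.5, 285°): beam 1 = 0.5774 ≠ 1.9319 ✗
  (6.5, 6.5, 300°): beam 2 = 5.0000 ≠ 0.5774 ✗
  (3.5, 2.5, 210°): beam 1 = 4.6587 ≠ 1.9319 ✗
  …
  (4.5, 4.5, 330°): r_1=1.9319, r_2=0.5774, r_3=0.5176, r_4=4.0415, r_5=3.6235, r_6=2.8868, r_7=2.5882 — all match ✓
No second candidate reproduces the full scan.

(x, y, θ) = (4.5, 4.5, 330°)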